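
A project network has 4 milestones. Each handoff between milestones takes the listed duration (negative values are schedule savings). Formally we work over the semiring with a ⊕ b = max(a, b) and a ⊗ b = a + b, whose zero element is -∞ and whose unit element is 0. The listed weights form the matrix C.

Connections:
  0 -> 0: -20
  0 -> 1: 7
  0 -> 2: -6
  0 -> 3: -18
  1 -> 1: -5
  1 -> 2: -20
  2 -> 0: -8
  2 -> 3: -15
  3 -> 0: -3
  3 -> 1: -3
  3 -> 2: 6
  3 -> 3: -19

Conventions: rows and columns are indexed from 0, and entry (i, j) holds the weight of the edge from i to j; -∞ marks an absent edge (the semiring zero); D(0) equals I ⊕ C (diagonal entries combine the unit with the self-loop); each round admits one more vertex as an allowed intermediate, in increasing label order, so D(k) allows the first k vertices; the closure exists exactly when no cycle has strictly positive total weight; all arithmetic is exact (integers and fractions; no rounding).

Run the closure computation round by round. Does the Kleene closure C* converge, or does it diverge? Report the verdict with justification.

D(0):
  [0, 7, -6, -18]
  [-∞, 0, -20, -∞]
  [-8, -∞, 0, -15]
  [-3, -3, 6, 0]
D(1):
  [0, 7, -6, -18]
  [-∞, 0, -20, -∞]
  [-8, -1, 0, -15]
  [-3, 4, 6, 0]
D(2):
  [0, 7, -6, -18]
  [-∞, 0, -20, -∞]
  [-8, -1, 0, -15]
  [-3, 4, 6, 0]
D(3):
  [0, 7, -6, -18]
  [-28, 0, -20, -35]
  [-8, -1, 0, -15]
  [-2, 5, 6, 0]
D(4):
  [0, 7, -6, -18]
  [-28, 0, -20, -35]
  [-8, -1, 0, -15]
  [-2, 5, 6, 0]
Key observation: every diagonal entry stays at the unit through all rounds, so no improving cycle exists.
Answer: CONVERGES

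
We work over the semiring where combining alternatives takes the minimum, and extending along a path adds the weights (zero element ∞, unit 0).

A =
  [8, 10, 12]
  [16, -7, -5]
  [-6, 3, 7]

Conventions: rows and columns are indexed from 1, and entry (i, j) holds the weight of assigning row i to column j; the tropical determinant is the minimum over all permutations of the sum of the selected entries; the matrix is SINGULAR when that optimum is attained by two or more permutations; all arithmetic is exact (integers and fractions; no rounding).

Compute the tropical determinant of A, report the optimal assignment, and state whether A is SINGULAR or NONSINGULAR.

σ = (1, 2, 3): 8 + (-7) + 7 = 8
σ = (1, 3, 2): 8 + (-5) + 3 = 6
σ = (2, 1, 3): 10 + 16 + 7 = 33
σ = (2, 3, 1): 10 + (-5) + (-6) = -1
σ = (3, 1, 2): 12 + 16 + 3 = 31
σ = (3, 2, 1): 12 + (-7) + (-6) = -1
Optimal value attained by: σ = (2, 3, 1).
Answer: det⊕(A) = -1; verdict: SINGULAR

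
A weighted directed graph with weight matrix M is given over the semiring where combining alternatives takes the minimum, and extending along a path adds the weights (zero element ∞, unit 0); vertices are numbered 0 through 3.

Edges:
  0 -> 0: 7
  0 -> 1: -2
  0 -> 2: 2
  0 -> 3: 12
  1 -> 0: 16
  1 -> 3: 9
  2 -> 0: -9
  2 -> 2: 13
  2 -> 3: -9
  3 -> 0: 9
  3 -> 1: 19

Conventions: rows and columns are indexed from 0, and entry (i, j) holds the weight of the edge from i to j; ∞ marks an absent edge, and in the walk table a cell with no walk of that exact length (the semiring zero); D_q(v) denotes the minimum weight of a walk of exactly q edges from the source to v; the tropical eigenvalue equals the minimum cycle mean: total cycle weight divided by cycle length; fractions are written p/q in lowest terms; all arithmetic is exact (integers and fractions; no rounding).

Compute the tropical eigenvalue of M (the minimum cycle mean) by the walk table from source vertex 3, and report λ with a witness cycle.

q=0: [∞, ∞, ∞, 0]
q=1: [9, 19, ∞, ∞]
q=2: [16, 7, 11, 21]
q=3: [2, 14, 18, 2]
q=4: [9, 0, 4, 9]
Optimal cycle mean attained by: cycle 0->2->0, total 2 + (-9), length 2.
Answer: λ = -7/2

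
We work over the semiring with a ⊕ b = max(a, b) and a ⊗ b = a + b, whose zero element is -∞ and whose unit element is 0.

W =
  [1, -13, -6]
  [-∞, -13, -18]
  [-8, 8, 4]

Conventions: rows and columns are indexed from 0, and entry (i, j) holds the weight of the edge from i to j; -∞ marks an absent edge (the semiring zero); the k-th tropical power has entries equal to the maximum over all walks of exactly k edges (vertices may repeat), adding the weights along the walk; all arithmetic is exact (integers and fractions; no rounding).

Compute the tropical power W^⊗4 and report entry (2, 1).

W^⊗2:
  [2, 2, -2]
  [-26, -10, -14]
  [-4, 12, 8]
W^⊗3:
  [3, 6, 2]
  [-22, -6, -10]
  [0, 16, 12]
W^⊗4:
  [4, 10, 6]
  [-18, -2, -6]
  [4, 20, 16]
Key observation: the optimum is the walk 2->2->2->2->1, with weight 4 + 4 + 4 + 8 = 20.
Optimal value attained by: walk 2->2->2->2->1.
Answer: (W^⊗4)[2][1] = 20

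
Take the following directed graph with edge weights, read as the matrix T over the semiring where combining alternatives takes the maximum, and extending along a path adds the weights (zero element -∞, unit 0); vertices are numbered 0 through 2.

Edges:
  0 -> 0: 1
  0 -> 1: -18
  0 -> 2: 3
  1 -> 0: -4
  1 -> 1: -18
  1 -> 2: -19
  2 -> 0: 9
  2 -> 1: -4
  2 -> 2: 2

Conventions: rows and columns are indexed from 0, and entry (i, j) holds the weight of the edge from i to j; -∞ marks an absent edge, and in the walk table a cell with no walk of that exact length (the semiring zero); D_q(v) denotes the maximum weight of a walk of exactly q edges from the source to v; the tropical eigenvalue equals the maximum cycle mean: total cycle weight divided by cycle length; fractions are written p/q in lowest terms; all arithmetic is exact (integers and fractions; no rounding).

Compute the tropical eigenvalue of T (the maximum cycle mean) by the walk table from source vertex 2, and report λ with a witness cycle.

q=0: [-∞, -∞, 0]
q=1: [9, -4, 2]
q=2: [11, -2, 12]
q=3: [21, 8, 14]
Optimal cycle mean attained by: cycle 0->2->0, total 3 + 9, length 2.
Answer: λ = 6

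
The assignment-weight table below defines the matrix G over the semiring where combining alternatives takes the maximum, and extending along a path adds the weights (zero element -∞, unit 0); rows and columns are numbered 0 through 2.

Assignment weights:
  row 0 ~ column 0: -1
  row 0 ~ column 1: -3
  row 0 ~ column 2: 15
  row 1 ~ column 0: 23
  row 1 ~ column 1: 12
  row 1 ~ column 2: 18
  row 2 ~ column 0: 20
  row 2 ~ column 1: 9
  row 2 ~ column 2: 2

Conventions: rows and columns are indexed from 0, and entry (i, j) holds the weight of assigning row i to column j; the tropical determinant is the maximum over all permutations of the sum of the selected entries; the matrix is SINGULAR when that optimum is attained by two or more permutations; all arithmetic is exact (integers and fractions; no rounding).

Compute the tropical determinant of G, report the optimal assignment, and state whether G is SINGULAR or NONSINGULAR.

σ = (0, 1, 2): (-1) + 12 + 2 = 13
σ = (0, 2, 1): (-1) + 18 + 9 = 26
σ = (1, 0, 2): (-3) + 23 + 2 = 22
σ = (1, 2, 0): (-3) + 18 + 20 = 35
σ = (2, 0, 1): 15 + 23 + 9 = 47
σ = (2, 1, 0): 15 + 12 + 20 = 47
Optimal value attained by: σ = (2, 0, 1).
Answer: det⊕(G) = 47; verdict: SINGULAR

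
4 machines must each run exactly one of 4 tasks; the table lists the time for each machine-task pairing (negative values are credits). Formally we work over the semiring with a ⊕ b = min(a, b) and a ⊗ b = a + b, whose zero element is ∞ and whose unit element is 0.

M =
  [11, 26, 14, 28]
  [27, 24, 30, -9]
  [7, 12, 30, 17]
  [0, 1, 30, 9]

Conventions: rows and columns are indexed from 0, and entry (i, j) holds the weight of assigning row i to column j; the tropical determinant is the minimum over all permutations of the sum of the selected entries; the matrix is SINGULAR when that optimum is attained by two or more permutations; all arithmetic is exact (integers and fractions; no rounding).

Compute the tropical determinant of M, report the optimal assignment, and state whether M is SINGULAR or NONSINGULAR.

σ = (0, 1, 2, 3): 11 + 24 + 30 + 9 = 74
σ = (0, 1, 3, 2): 11 + 24 + 17 + 30 = 82
σ = (0, 2, 1, 3): 11 + 30 + 12 + 9 = 62
σ = (0, 2, 3, 1): 11 + 30 + 17 + 1 = 59
σ = (0, 3, 1, 2): 11 + (-9) + 12 + 30 = 44
σ = (0, 3, 2, 1): 11 + (-9) + 30 + 1 = 33
σ = (1, 0, 2, 3): 26 + 27 + 30 + 9 = 92
σ = (1, 0, 3, 2): 26 + 27 + 17 + 30 = 100
σ = (1, 2, 0, 3): 26 + 30 + 7 + 9 = 72
σ = (1, 2, 3, 0): 26 + 30 + 17 + 0 = 73
σ = (1, 3, 0, 2): 26 + (-9) + 7 + 30 = 54
σ = (1, 3, 2, 0): 26 + (-9) + 30 + 0 = 47
σ = (2, 0, 1, 3): 14 + 27 + 12 + 9 = 62
σ = (2, 0, 3, 1): 14 + 27 + 17 + 1 = 59
σ = (2, 1, 0, 3): 14 + 24 + 7 + 9 = 54
σ = (2, 1, 3, 0): 14 + 24 + 17 + 0 = 55
σ = (2, 3, 0, 1): 14 + (-9) + 7 + 1 = 13
σ = (2, 3, 1, 0): 14 + (-9) + 12 + 0 = 17
σ = (3, 0, 1, 2): 28 + 27 + 12 + 30 = 97
σ = (3, 0, 2, 1): 28 + 27 + 30 + 1 = 86
σ = (3, 1, 0, 2): 28 + 24 + 7 + 30 = 89
σ = (3, 1, 2, 0): 28 + 24 + 30 + 0 = 82
σ = (3, 2, 0, 1): 28 + 30 + 7 + 1 = 66
σ = (3, 2, 1, 0): 28 + 30 + 12 + 0 = 70
Optimal value attained by: σ = (2, 3, 0, 1).
Answer: det⊕(M) = 13; verdict: NONSINGULAR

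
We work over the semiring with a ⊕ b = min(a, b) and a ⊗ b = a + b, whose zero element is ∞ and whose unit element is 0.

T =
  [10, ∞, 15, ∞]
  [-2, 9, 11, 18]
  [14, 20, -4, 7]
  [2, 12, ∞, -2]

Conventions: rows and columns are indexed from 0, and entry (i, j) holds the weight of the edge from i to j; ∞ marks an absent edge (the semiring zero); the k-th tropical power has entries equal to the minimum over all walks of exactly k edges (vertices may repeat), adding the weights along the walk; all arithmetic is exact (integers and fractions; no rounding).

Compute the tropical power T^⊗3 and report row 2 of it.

T^⊗2:
  [20, 35, 11, 22]
  [7, 18, 7, 16]
  [9, 16, -8, 3]
  [0, 10, 17, -4]
T^⊗3:
  [24, 31, 7, 18]
  [16, 27, 3, 14]
  [5, 12, -12, -1]
  [-2, 8, 13, -6]
Answer: row 2 of T^⊗3 = [5, 12, -12, -1]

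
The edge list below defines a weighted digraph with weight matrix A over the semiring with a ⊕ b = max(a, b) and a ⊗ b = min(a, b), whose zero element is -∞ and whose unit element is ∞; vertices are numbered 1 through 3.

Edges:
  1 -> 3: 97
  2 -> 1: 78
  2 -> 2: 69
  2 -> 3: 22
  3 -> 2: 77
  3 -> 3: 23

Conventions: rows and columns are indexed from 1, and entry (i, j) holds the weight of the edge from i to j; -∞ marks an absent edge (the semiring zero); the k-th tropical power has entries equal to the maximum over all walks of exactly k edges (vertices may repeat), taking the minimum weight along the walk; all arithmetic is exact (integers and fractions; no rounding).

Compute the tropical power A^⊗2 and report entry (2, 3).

A^⊗2:
  [-∞, 77, 23]
  [69, 69, 78]
  [77, 69, 23]
Key observation: the optimum is the walk 2->1->3, with weight 78 min 97 = 78.
Optimal value attained by: walk 2->1->3.
Answer: (A^⊗2)[2][3] = 78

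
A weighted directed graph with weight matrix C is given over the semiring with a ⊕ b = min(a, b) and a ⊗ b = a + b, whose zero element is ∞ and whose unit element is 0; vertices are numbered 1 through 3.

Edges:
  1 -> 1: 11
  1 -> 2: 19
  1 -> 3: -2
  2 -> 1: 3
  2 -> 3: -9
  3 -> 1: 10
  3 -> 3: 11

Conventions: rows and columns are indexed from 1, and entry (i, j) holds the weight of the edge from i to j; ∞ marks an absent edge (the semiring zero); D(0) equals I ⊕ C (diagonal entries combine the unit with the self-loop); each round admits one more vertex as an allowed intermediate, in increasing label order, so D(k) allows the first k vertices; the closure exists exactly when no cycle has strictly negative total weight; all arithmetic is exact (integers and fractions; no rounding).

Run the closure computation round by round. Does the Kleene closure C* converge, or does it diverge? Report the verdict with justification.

D(0):
  [0, 19, -2]
  [3, 0, -9]
  [10, ∞, 0]
D(1):
  [0, 19, -2]
  [3, 0, -9]
  [10, 29, 0]
D(2):
  [0, 19, -2]
  [3, 0, -9]
  [10, 29, 0]
D(3):
  [0, 19, -2]
  [1, 0, -9]
  [10, 29, 0]
Key observation: every diagonal entry stays at the unit through all rounds, so no improving cycle exists.
Answer: CONVERGES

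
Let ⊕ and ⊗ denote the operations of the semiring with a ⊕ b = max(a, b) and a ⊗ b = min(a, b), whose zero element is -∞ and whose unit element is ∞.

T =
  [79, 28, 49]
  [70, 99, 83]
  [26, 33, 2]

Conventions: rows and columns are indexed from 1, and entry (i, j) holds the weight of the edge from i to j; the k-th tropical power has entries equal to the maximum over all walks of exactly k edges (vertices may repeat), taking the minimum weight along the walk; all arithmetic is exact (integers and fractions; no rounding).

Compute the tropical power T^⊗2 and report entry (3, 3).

T^⊗2:
  [79, 33, 49]
  [70, 99, 83]
  [33, 33, 33]
Key observation: the optimum is the walk 3->2->3, with weight 33 min 83 = 33.
Optimal value attained by: walk 3->2->3.
Answer: (T^⊗2)[3][3] = 33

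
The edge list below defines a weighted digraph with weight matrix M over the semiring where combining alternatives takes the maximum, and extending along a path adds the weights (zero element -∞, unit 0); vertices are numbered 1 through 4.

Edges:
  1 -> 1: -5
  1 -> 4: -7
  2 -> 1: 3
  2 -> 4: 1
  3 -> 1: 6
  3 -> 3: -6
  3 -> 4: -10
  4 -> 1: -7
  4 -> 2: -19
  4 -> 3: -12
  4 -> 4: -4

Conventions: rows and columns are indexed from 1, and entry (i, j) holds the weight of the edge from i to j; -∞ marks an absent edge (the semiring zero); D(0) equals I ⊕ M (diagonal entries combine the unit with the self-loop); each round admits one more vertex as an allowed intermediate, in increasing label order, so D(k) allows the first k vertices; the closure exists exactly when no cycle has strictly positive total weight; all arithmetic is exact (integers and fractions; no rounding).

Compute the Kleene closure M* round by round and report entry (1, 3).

D(0):
  [0, -∞, -∞, -7]
  [3, 0, -∞, 1]
  [6, -∞, 0, -10]
  [-7, -19, -12, 0]
D(1):
  [0, -∞, -∞, -7]
  [3, 0, -∞, 1]
  [6, -∞, 0, -1]
  [-7, -19, -12, 0]
D(2):
  [0, -∞, -∞, -7]
  [3, 0, -∞, 1]
  [6, -∞, 0, -1]
  [-7, -19, -12, 0]
D(3):
  [0, -∞, -∞, -7]
  [3, 0, -∞, 1]
  [6, -∞, 0, -1]
  [-6, -19, -12, 0]
D(4):
  [0, -26, -19, -7]
  [3, 0, -11, 1]
  [6, -20, 0, -1]
  [-6, -19, -12, 0]
Answer: M*[1][3] = -19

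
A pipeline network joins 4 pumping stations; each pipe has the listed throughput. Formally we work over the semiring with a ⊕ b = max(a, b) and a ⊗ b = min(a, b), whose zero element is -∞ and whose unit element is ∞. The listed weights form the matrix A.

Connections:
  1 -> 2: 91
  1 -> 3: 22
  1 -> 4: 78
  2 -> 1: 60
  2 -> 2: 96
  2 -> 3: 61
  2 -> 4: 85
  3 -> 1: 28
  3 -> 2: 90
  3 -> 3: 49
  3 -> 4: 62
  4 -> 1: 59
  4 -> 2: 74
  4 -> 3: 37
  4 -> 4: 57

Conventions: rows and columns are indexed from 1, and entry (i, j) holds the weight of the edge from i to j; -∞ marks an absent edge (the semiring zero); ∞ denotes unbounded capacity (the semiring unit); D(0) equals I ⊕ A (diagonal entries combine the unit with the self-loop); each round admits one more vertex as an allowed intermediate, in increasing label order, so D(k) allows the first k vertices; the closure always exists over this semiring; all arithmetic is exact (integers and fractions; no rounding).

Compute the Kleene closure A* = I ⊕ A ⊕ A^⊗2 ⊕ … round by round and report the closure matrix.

D(0):
  [∞, 91, 22, 78]
  [60, ∞, 61, 85]
  [28, 90, ∞, 62]
  [59, 74, 37, ∞]
D(1):
  [∞, 91, 22, 78]
  [60, ∞, 61, 85]
  [28, 90, ∞, 62]
  [59, 74, 37, ∞]
D(2):
  [∞, 91, 61, 85]
  [60, ∞, 61, 85]
  [60, 90, ∞, 85]
  [60, 74, 61, ∞]
D(3):
  [∞, 91, 61, 85]
  [60, ∞, 61, 85]
  [60, 90, ∞, 85]
  [60, 74, 61, ∞]
D(4):
  [∞, 91, 61, 85]
  [60, ∞, 61, 85]
  [60, 90, ∞, 85]
  [60, 74, 61, ∞]
Answer: A* = [[∞, 91, 61, 85], [60, ∞, 61, 85], [60, 90, ∞, 85], [60, 74, 61, ∞]]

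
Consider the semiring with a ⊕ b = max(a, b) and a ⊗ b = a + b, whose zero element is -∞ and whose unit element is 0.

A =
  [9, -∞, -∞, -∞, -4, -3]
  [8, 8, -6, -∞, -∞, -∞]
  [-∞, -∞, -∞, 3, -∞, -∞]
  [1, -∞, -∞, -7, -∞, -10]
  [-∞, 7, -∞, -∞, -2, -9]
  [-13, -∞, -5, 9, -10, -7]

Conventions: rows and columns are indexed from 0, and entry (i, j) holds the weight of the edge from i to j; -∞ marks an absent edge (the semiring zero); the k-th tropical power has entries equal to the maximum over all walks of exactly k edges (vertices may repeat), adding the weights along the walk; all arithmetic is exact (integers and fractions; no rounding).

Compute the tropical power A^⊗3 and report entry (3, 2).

A^⊗2:
  [18, 3, -8, 6, 5, 6]
  [17, 16, 2, -3, 4, 5]
  [4, -∞, -∞, -4, -∞, -7]
  [10, -∞, -15, -1, -3, -2]
  [15, 15, 1, 0, -4, -11]
  [10, -3, -12, 2, -12, -1]
A^⊗3:
  [27, 12, 1, 15, 14, 15]
  [26, 24, 10, 14, 13, 14]
  [13, -∞, -12, 2, 0, 1]
  [19, 4, -7, 7, 6, 7]
  [24, 23, 9, 4, 11, 12]
  [19, 5, -6, 8, 6, 7]
Key observation: the optimum is the walk 3->0->5->2, with weight 1 + (-3) + (-5) = -7.
Optimal value attained by: walk 3->0->5->2.
Answer: (A^⊗3)[3][2] = -7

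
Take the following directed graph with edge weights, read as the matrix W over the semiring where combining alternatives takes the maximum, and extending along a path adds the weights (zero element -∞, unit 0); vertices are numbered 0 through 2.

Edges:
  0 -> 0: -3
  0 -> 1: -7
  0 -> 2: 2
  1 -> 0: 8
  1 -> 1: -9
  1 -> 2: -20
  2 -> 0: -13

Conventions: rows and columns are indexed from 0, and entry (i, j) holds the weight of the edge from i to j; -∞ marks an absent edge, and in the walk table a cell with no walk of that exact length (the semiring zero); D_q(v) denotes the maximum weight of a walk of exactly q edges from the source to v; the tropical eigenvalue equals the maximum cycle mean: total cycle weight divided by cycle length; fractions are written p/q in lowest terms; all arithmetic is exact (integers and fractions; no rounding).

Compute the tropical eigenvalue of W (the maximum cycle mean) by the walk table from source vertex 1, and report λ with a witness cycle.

q=0: [-∞, 0, -∞]
q=1: [8, -9, -20]
q=2: [5, 1, 10]
q=3: [9, -2, 7]
Optimal cycle mean attained by: cycle 0->1->0, total (-7) + 8, length 2.
Answer: λ = 1/2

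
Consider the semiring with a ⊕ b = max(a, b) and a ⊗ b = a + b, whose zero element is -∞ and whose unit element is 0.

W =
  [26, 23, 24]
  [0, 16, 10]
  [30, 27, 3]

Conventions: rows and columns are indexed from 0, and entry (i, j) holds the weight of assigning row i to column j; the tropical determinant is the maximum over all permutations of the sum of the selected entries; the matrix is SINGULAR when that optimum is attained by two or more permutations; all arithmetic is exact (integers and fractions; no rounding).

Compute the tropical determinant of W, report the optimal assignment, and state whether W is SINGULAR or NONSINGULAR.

σ = (0, 1, 2): 26 + 16 + 3 = 45
σ = (0, 2, 1): 26 + 10 + 27 = 63
σ = (1, 0, 2): 23 + 0 + 3 = 26
σ = (1, 2, 0): 23 + 10 + 30 = 63
σ = (2, 0, 1): 24 + 0 + 27 = 51
σ = (2, 1, 0): 24 + 16 + 30 = 70
Optimal value attained by: σ = (2, 1, 0).
Answer: det⊕(W) = 70; verdict: NONSINGULAR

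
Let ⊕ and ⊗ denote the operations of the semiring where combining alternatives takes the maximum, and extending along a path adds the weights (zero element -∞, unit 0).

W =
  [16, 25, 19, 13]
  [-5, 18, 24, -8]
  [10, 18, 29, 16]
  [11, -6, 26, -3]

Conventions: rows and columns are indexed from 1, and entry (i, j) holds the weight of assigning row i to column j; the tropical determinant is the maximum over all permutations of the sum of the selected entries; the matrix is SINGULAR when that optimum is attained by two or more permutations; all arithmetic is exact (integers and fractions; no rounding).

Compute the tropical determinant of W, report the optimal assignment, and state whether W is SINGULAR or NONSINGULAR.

σ = (1, 2, 3, 4): 16 + 18 + 29 + (-3) = 60
σ = (1, 2, 4, 3): 16 + 18 + 16 + 26 = 76
σ = (1, 3, 2, 4): 16 + 24 + 18 + (-3) = 55
σ = (1, 3, 4, 2): 16 + 24 + 16 + (-6) = 50
σ = (1, 4, 2, 3): 16 + (-8) + 18 + 26 = 52
σ = (1, 4, 3, 2): 16 + (-8) + 29 + (-6) = 31
σ = (2, 1, 3, 4): 25 + (-5) + 29 + (-3) = 46
σ = (2, 1, 4, 3): 25 + (-5) + 16 + 26 = 62
σ = (2, 3, 1, 4): 25 + 24 + 10 + (-3) = 56
σ = (2, 3, 4, 1): 25 + 24 + 16 + 11 = 76
σ = (2, 4, 1, 3): 25 + (-8) + 10 + 26 = 53
σ = (2, 4, 3, 1): 25 + (-8) + 29 + 11 = 57
σ = (3, 1, 2, 4): 19 + (-5) + 18 + (-3) = 29
σ = (3, 1, 4, 2): 19 + (-5) + 16 + (-6) = 24
σ = (3, 2, 1, 4): 19 + 18 + 10 + (-3) = 44
σ = (3, 2, 4, 1): 19 + 18 + 16 + 11 = 64
σ = (3, 4, 1, 2): 19 + (-8) + 10 + (-6) = 15
σ = (3, 4, 2, 1): 19 + (-8) + 18 + 11 = 40
σ = (4, 1, 2, 3): 13 + (-5) + 18 + 26 = 52
σ = (4, 1, 3, 2): 13 + (-5) + 29 + (-6) = 31
σ = (4, 2, 1, 3): 13 + 18 + 10 + 26 = 67
σ = (4, 2, 3, 1): 13 + 18 + 29 + 11 = 71
σ = (4, 3, 1, 2): 13 + 24 + 10 + (-6) = 41
σ = (4, 3, 2, 1): 13 + 24 + 18 + 11 = 66
Optimal value attained by: σ = (1, 2, 4, 3).
Answer: det⊕(W) = 76; verdict: SINGULAR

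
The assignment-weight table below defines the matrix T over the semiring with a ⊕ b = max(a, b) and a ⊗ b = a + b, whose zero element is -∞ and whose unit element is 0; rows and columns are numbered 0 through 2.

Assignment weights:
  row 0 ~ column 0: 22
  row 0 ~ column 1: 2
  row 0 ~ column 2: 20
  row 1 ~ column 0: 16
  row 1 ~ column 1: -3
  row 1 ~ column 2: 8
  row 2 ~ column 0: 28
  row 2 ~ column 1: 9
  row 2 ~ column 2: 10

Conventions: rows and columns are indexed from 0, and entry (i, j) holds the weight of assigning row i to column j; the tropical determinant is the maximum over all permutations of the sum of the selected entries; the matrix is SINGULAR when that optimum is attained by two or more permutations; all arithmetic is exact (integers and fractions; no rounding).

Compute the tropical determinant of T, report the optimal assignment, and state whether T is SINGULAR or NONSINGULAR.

σ = (0, 1, 2): 22 + (-3) + 10 = 29
σ = (0, 2, 1): 22 + 8 + 9 = 39
σ = (1, 0, 2): 2 + 16 + 10 = 28
σ = (1, 2, 0): 2 + 8 + 28 = 38
σ = (2, 0, 1): 20 + 16 + 9 = 45
σ = (2, 1, 0): 20 + (-3) + 28 = 45
Optimal value attained by: σ = (2, 0, 1).
Answer: det⊕(T) = 45; verdict: SINGULAR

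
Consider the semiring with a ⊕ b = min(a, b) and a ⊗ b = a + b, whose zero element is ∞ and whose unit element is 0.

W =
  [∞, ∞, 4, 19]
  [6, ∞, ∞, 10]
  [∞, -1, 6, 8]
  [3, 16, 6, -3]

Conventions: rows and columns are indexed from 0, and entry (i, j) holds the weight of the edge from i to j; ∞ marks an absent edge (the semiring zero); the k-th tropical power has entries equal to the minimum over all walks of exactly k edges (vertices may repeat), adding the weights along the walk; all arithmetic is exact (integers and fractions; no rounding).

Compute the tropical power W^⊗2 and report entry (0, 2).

W^⊗2:
  [22, 3, 10, 12]
  [13, 26, 10, 7]
  [5, 5, 12, 5]
  [0, 5, 3, -6]
Key observation: the optimum is the walk 0->2->2, with weight 4 + 6 = 10.
Optimal value attained by: walk 0->2->2.
Answer: (W^⊗2)[0][2] = 10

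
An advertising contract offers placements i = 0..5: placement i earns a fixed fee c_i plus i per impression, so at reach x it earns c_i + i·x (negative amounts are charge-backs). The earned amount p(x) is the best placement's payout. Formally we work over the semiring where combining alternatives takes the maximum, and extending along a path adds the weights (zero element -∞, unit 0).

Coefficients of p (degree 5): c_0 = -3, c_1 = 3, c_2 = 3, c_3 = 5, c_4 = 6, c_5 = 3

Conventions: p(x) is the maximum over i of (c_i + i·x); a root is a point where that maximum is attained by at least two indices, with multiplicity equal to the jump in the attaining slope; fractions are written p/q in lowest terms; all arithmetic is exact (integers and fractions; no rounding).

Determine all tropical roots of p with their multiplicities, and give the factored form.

hull edge (i=0, c=-3) to (i=1, c=3): slope 6, span 1
hull edge (i=1, c=3) to (i=4, c=6): slope 1, span 3
hull edge (i=4, c=6) to (i=5, c=3): slope -3, span 1
Factored form: p(x) = 3 ⊗ (x ⊕ (-6)) ⊗ (x ⊕ (-1)) ⊗ (x ⊕ (-1)) ⊗ (x ⊕ (-1)) ⊗ (x ⊕ 3)
Answer: roots = -6 (mult 1), -1 (mult 3), 3 (mult 1)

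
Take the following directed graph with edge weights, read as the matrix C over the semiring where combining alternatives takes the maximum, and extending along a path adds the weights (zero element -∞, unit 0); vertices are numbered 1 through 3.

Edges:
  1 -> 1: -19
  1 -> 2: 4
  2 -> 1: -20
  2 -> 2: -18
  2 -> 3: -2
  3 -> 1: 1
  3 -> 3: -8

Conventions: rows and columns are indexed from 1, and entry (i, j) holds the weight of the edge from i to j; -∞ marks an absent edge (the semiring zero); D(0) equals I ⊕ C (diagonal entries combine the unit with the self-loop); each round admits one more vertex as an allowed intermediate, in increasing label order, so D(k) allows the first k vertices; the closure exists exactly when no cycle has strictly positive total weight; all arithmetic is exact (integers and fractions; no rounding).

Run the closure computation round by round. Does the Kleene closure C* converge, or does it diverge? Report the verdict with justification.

D(0):
  [0, 4, -∞]
  [-20, 0, -2]
  [1, -∞, 0]
D(1):
  [0, 4, -∞]
  [-20, 0, -2]
  [1, 5, 0]
Detection: at round 2, diagonal entry (3, 3) turns strictly positive.
Key observation: the cycle 3->1->2->3 has total weight 1 + 4 + (-2), which is strictly positive.
Answer: DIVERGES — positive cycle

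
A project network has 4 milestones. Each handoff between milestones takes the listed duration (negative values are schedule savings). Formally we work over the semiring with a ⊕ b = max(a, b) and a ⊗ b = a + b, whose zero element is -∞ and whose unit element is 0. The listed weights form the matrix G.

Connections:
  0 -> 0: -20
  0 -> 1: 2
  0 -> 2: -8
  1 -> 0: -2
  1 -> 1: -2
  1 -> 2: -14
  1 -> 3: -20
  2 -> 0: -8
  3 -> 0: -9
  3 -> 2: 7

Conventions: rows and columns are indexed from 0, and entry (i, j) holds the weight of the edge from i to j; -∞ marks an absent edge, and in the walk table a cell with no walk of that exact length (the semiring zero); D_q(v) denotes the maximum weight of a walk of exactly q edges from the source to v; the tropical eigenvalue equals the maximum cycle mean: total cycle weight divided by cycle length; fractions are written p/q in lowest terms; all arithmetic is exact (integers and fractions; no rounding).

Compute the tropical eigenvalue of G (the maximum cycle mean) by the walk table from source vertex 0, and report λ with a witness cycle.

q=0: [0, -∞, -∞, -∞]
q=1: [-20, 2, -8, -∞]
q=2: [0, 0, -12, -18]
q=3: [-2, 2, -8, -20]
q=4: [0, 0, -10, -18]
Optimal cycle mean attained by: cycle 0->1->0, total 2 + (-2), length 2.
Answer: λ = 0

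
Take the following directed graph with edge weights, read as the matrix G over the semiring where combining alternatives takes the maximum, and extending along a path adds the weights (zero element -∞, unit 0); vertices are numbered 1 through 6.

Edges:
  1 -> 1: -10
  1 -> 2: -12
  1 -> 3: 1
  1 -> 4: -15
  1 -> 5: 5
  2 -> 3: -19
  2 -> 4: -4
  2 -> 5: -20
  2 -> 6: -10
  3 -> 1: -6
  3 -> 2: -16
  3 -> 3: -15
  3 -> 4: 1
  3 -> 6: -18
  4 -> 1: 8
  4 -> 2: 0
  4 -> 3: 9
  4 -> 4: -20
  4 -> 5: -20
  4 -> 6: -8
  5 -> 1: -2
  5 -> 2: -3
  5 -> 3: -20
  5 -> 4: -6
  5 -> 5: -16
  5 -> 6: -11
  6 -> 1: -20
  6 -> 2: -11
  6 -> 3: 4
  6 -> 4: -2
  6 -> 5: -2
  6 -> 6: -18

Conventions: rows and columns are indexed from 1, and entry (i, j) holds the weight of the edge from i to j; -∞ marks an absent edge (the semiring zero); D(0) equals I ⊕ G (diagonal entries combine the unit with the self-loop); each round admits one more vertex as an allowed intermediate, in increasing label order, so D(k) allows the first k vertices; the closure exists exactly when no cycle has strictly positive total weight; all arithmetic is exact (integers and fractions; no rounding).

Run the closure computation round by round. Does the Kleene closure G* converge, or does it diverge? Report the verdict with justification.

D(0):
  [0, -12, 1, -15, 5, -∞]
  [-∞, 0, -19, -4, -20, -10]
  [-6, -16, 0, 1, -∞, -18]
  [8, 0, 9, 0, -20, -8]
  [-2, -3, -20, -6, 0, -11]
  [-20, -11, 4, -2, -2, 0]
Detection: at round 1, diagonal entry (5, 5) turns strictly positive.
Key observation: the cycle 5->1->5 has total weight (-2) + 5, which is strictly positive.
Answer: DIVERGES — positive cycle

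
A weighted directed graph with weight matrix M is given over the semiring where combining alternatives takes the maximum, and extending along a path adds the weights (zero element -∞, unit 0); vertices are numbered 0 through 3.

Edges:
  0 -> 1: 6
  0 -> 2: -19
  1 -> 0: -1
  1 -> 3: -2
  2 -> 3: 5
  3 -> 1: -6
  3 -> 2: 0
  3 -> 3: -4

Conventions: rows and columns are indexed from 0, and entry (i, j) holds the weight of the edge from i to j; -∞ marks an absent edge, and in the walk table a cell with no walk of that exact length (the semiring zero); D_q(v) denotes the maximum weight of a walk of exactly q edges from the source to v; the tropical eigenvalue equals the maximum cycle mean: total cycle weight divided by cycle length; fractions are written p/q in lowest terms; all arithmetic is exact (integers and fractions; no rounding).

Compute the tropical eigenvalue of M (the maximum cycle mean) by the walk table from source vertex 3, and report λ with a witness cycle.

q=0: [-∞, -∞, -∞, 0]
q=1: [-∞, -6, 0, -4]
q=2: [-7, -10, -4, 5]
q=3: [-11, -1, 5, 1]
q=4: [-2, -5, 1, 10]
Optimal cycle mean attained by: cycle 0->1->0, total 6 + (-1), length 2.
Answer: λ = 5/2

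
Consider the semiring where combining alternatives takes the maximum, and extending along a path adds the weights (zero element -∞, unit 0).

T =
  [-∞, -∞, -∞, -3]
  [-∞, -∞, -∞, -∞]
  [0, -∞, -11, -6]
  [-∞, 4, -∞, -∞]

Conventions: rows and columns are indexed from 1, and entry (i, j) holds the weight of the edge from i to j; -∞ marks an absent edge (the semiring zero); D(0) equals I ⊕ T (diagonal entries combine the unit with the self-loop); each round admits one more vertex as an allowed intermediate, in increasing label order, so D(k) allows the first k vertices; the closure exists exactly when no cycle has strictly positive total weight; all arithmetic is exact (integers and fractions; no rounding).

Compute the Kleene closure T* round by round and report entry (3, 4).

D(0):
  [0, -∞, -∞, -3]
  [-∞, 0, -∞, -∞]
  [0, -∞, 0, -6]
  [-∞, 4, -∞, 0]
D(1):
  [0, -∞, -∞, -3]
  [-∞, 0, -∞, -∞]
  [0, -∞, 0, -3]
  [-∞, 4, -∞, 0]
D(2):
  [0, -∞, -∞, -3]
  [-∞, 0, -∞, -∞]
  [0, -∞, 0, -3]
  [-∞, 4, -∞, 0]
D(3):
  [0, -∞, -∞, -3]
  [-∞, 0, -∞, -∞]
  [0, -∞, 0, -3]
  [-∞, 4, -∞, 0]
D(4):
  [0, 1, -∞, -3]
  [-∞, 0, -∞, -∞]
  [0, 1, 0, -3]
  [-∞, 4, -∞, 0]
Answer: T*[3][4] = -3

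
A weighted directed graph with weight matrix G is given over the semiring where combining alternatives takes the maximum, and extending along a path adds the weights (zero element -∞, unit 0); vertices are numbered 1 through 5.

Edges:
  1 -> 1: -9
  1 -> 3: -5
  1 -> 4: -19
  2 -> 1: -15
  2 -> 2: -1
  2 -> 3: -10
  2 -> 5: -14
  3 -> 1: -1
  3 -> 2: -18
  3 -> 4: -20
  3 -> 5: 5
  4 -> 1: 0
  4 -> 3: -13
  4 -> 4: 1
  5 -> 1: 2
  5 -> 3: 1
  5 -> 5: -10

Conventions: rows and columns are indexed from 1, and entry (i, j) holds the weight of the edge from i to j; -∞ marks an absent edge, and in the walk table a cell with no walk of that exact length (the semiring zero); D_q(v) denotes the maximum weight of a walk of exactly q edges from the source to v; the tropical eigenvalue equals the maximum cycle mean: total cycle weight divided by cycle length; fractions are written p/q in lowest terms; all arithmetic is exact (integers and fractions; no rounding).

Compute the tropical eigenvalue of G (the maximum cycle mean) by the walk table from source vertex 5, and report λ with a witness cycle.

q=0: [-∞, -∞, -∞, -∞, 0]
q=1: [2, -∞, 1, -∞, -10]
q=2: [0, -17, -3, -17, 6]
q=3: [8, -18, 7, -16, 2]
q=4: [6, -11, 3, -11, 12]
q=5: [14, -12, 13, -10, 8]
Optimal cycle mean attained by: cycle 3->5->3, total 5 + 1, length 2.
Answer: λ = 3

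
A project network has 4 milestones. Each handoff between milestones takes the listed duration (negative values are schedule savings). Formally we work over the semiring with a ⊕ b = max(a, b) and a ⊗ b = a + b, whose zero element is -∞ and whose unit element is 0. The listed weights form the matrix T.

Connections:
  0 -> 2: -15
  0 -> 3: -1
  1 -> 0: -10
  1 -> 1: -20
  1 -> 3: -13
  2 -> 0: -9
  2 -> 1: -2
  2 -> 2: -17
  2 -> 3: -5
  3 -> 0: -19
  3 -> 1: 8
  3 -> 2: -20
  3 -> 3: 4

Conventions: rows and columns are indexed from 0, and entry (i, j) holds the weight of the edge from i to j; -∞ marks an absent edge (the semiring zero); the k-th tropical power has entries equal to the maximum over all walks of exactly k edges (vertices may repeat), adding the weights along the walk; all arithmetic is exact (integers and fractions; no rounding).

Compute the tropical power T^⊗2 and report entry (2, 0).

T^⊗2:
  [-20, 7, -21, 3]
  [-30, -5, -25, -9]
  [-12, 3, -24, -1]
  [-2, 12, -16, 8]
Key observation: the optimum is the walk 2->1->0, with weight (-2) + (-10) = -12.
Optimal value attained by: walk 2->1->0.
Answer: (T^⊗2)[2][0] = -12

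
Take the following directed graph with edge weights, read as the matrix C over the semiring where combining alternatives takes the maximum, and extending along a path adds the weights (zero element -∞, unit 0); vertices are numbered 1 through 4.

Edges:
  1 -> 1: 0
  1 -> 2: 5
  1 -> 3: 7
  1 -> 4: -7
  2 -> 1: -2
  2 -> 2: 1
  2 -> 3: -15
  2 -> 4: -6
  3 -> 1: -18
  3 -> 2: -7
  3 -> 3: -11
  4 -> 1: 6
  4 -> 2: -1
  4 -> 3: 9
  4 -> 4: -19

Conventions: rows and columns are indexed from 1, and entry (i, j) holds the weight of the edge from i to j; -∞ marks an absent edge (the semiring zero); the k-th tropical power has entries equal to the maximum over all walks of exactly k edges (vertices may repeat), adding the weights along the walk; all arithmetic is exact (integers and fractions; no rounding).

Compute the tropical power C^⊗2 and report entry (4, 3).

C^⊗2:
  [3, 6, 7, -1]
  [0, 3, 5, -5]
  [-9, -6, -11, -13]
  [6, 11, 13, -1]
Key observation: the optimum is the walk 4->1->3, with weight 6 + 7 = 13.
Optimal value attained by: walk 4->1->3.
Answer: (C^⊗2)[4][3] = 13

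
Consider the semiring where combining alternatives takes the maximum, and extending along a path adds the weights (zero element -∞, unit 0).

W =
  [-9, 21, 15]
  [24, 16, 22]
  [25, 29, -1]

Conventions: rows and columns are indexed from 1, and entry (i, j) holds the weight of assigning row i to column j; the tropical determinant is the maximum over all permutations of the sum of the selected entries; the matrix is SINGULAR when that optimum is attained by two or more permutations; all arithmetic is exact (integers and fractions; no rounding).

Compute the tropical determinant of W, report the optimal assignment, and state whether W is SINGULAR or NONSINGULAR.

σ = (1, 2, 3): (-9) + 16 + (-1) = 6
σ = (1, 3, 2): (-9) + 22 + 29 = 42
σ = (2, 1, 3): 21 + 24 + (-1) = 44
σ = (2, 3, 1): 21 + 22 + 25 = 68
σ = (3, 1, 2): 15 + 24 + 29 = 68
σ = (3, 2, 1): 15 + 16 + 25 = 56
Optimal value attained by: σ = (2, 3, 1).
Answer: det⊕(W) = 68; verdict: SINGULAR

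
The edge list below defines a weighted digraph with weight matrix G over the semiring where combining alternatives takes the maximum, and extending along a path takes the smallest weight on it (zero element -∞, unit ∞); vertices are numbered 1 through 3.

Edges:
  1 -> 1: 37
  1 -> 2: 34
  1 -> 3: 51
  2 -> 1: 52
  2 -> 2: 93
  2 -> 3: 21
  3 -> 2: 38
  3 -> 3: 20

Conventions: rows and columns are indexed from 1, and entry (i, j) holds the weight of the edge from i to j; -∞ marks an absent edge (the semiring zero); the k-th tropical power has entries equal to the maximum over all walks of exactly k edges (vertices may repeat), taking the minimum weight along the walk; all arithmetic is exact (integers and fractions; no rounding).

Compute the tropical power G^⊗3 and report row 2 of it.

G^⊗2:
  [37, 38, 37]
  [52, 93, 51]
  [38, 38, 21]
G^⊗3:
  [38, 38, 37]
  [52, 93, 51]
  [38, 38, 38]
Answer: row 2 of G^⊗3 = [52, 93, 51]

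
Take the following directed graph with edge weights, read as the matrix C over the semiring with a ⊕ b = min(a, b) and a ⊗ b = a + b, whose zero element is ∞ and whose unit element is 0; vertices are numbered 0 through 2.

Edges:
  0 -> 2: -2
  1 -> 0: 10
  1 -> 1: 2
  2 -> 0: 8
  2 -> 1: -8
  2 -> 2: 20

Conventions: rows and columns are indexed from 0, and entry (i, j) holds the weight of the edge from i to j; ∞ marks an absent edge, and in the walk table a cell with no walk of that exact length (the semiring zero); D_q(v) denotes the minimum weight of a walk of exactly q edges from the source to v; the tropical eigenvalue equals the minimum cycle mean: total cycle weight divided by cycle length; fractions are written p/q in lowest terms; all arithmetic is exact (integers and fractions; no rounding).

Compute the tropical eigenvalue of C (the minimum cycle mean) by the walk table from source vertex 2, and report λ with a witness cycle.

q=0: [∞, ∞, 0]
q=1: [8, -8, 20]
q=2: [2, -6, 6]
q=3: [4, -4, 0]
Optimal cycle mean attained by: cycle 0->2->1->0, total (-2) + (-8) + 10, length 3.
Answer: λ = 0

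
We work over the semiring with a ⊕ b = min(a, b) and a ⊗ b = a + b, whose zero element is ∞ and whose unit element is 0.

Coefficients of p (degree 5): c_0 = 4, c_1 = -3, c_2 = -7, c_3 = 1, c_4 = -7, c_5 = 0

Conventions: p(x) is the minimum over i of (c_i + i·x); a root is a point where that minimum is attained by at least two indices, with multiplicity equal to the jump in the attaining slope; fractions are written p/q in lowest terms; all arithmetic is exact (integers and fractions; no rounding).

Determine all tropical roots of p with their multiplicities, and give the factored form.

hull edge (i=0, c=4) to (i=1, c=-3): slope -7, span 1
hull edge (i=1, c=-3) to (i=2, c=-7): slope -4, span 1
hull edge (i=2, c=-7) to (i=4, c=-7): slope 0, span 2
hull edge (i=4, c=-7) to (i=5, c=0): slope 7, span 1
Factored form: p(x) = 0 ⊗ (x ⊕ (-7)) ⊗ (x ⊕ 0) ⊗ (x ⊕ 0) ⊗ (x ⊕ 4) ⊗ (x ⊕ 7)
Answer: roots = -7 (mult 1), 0 (mult 2), 4 (mult 1), 7 (mult 1)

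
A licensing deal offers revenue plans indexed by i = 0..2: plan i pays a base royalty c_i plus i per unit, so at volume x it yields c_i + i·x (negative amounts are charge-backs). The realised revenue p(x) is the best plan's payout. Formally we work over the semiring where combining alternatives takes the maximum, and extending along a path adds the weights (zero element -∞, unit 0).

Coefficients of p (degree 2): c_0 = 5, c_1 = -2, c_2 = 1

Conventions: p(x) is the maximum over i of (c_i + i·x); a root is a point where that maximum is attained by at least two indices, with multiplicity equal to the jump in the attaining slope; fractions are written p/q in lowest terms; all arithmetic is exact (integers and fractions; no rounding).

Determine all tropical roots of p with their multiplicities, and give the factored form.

hull edge (i=0, c=5) to (i=2, c=1): slope -2, span 2
Factored form: p(x) = 1 ⊗ (x ⊕ 2) ⊗ (x ⊕ 2)
Answer: roots = 2 (mult 2)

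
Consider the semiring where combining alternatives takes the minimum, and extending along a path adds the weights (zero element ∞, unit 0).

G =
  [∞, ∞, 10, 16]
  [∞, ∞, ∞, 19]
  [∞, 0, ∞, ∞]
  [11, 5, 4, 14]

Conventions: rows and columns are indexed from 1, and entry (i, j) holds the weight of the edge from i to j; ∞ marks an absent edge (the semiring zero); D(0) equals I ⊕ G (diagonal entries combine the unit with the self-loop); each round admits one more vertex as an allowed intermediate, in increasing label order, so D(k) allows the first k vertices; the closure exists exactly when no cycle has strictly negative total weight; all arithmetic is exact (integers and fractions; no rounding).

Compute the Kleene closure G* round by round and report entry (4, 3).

D(0):
  [0, ∞, 10, 16]
  [∞, 0, ∞, 19]
  [∞, 0, 0, ∞]
  [11, 5, 4, 0]
D(1):
  [0, ∞, 10, 16]
  [∞, 0, ∞, 19]
  [∞, 0, 0, ∞]
  [11, 5, 4, 0]
D(2):
  [0, ∞, 10, 16]
  [∞, 0, ∞, 19]
  [∞, 0, 0, 19]
  [11, 5, 4, 0]
D(3):
  [0, 10, 10, 16]
  [∞, 0, ∞, 19]
  [∞, 0, 0, 19]
  [11, 4, 4, 0]
D(4):
  [0, 10, 10, 16]
  [30, 0, 23, 19]
  [30, 0, 0, 19]
  [11, 4, 4, 0]
Answer: G*[4][3] = 4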